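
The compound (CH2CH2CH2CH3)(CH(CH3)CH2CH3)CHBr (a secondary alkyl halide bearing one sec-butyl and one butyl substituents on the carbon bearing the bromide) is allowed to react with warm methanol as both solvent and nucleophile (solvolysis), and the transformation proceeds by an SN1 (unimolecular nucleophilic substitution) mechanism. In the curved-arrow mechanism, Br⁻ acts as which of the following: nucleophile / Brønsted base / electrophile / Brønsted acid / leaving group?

leaving group

Step 1: Ionisation: the C–Br σ-bond cleaves heterolytically; both bonding electrons depart with Br⁻, leaving a secondary carbocation at the α-carbon.
Br⁻ departs with both electrons of the breaking σ-bond — that is the definition of a leaving group.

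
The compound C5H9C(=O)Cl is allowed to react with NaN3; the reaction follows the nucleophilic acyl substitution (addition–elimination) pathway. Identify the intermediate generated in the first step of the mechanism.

tetrahedral intermediate

Step 1: N3⁻ adds to the carbonyl carbon; the C=O π electrons shift onto oxygen and a tetrahedral alkoxide intermediate forms.
After step 1 the species present is a tetrahedral intermediate.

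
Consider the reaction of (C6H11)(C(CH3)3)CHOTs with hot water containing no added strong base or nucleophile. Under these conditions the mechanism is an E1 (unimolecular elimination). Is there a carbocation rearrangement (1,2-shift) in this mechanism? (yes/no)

yes

The first-formed carbocation is secondary.
The adjacent cyclohexyl carbon already bears 2 other carbon substituents and has a hydrogen to migrate; after a 1,2-hydride shift from that carbon the positive charge sits on a tertiary centre.
Tertiary is more stable than secondary, so the shift occurs.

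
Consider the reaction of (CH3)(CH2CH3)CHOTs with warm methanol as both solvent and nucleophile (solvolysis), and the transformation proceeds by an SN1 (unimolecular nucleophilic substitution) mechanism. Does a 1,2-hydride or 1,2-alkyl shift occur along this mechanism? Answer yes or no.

The first-formed carbocation is secondary.
No single 1,2-shift to an adjacent carbon would produce a more-substituted cation than the one already present, so no rearrangement occurs.

no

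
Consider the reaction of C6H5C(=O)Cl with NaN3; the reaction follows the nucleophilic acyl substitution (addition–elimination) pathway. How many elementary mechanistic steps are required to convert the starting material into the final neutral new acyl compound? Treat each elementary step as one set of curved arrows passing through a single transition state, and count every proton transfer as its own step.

Step 1: Nucleophilic addition of N3⁻ to the acyl carbon breaks the π(C=O) bond and yields a tetrahedral, anionic intermediate.
Step 2: Collapse of the tetrahedral intermediate: the alkoxide oxygen pushes its lone pair back to re-form C=O while Cl⁻ leaves.
Total: 2 elementary steps.

2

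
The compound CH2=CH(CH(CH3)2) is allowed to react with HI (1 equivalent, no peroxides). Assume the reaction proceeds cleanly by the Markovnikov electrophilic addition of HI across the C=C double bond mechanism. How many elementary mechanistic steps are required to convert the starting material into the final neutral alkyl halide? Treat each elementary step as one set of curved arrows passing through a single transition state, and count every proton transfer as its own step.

Step 1: Protonation of the alkene by HI: the π bond acts as the nucleophile and picks up H⁺, giving the more stable (Markovnikov) secondary carbocation. The H–I bond breaks heterolytically, releasing I⁻.
Step 2: A hydride (H with its bonding pair) migrates from the adjacent isopropyl carbon to the cationic centre — a 1,2-hydride shift — upgrading the secondary cation to a tertiary one.
Step 3: Nucleophilic attack by I⁻ on the carbocation completes the addition, giving R–I.
Total: 3 elementary steps.

3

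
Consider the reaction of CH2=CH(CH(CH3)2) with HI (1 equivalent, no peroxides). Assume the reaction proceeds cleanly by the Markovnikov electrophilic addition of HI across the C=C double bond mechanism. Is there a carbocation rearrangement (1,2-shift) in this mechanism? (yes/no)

The first-formed carbocation is secondary.
The adjacent isopropyl carbon already bears 2 other carbon substituents and has a hydrogen to migrate; after a 1,2-hydride shift from that carbon the positive charge sits on a tertiary centre.
Tertiary is more stable than secondary, so the shift occurs.

yes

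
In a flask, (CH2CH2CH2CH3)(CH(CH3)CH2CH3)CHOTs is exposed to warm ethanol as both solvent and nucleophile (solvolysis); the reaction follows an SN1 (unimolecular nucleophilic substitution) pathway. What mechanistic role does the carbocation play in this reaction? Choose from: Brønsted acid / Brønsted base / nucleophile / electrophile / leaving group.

Step 3: CH3CH2OH donates an oxygen lone pair into the empty p orbital of the cation, giving a protonated ether (an oxonium ion).
The carbocation accepts an electron pair into an empty or π* orbital — it is the electrophile.

electrophile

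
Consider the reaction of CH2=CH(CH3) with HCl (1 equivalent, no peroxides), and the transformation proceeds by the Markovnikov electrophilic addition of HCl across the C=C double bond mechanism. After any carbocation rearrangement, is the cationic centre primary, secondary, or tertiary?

secondary

Step 1: Electrophilic addition begins with the π(C=C) electrons forming a bond to the proton of HCl. Following Markovnikov's rule, the resulting cation is secondary. The H–Cl bond breaks heterolytically, releasing Cl⁻.
No single 1,2-shift to an adjacent carbon would give a more-substituted cation, so no rearrangement occurs.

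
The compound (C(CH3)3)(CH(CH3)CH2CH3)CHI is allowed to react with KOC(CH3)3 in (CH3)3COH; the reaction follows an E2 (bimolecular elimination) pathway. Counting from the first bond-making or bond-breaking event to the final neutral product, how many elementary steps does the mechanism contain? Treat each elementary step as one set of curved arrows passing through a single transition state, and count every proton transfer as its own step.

Step 1: In one step, (CH3)3CO⁻ pulls off a β-proton, the C–I bond cleaves, and a C=C double bond forms between the α- and β-carbons (E2, anti elimination).
Total: 1 elementary step.

1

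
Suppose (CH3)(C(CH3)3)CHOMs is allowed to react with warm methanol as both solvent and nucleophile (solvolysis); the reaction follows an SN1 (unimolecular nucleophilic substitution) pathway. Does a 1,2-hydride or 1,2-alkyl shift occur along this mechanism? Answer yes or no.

yes

The first-formed carbocation is secondary.
The adjacent tert-butyl carbon has no hydrogen but bears methyl groups; migration of one methyl with its bonding pair (a 1,2-methyl shift) places the charge on a tertiary centre.
Tertiary is more stable than secondary, so the shift occurs.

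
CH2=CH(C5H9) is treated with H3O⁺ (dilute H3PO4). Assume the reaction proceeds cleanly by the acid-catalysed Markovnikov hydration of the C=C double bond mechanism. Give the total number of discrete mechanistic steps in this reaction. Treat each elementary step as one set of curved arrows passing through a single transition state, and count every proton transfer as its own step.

Step 1: Electrophilic addition begins with the π(C=C) electrons forming a bond to the proton of H3O⁺. Following Markovnikov's rule, the resulting cation is secondary. H2O is released.
Step 2: A 1,2-hydride shift from the adjacent cyclopentyl carbon moves the positive charge from the secondary centre to an adjacent carbon, generating a more stable tertiary carbocation.
Step 3: Nucleophilic capture of the cation by H2O produces the protonated alcohol (an oxonium ion).
Step 4: H2O removes a proton from the oxonium oxygen, regenerating H3O⁺ and giving the neutral alcohol.
Total: 4 elementary steps.

4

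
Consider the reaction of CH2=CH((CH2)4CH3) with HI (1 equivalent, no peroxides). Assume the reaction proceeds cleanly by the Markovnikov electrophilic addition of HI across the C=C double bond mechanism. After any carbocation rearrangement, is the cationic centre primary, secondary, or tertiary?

secondary

Step 1: Protonation of the alkene by HI: the π bond acts as the nucleophile and picks up H⁺, giving the more stable (Markovnikov) secondary carbocation. The H–I bond breaks heterolytically, releasing I⁻.
No single 1,2-shift to an adjacent carbon would give a more-substituted cation, so no rearrangement occurs.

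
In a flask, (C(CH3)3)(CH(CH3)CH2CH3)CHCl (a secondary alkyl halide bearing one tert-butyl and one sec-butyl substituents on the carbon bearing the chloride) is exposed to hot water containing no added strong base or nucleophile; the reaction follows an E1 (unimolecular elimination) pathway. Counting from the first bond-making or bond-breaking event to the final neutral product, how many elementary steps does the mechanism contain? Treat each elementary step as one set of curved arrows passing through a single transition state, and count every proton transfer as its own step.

Step 1: The C–Cl bond breaks with both electrons going to the chloride; Cl⁻ leaves and a secondary carbocation remains.
Step 2: A hydride (H with its bonding pair) migrates from the adjacent sec-butyl carbon to the cationic centre — a 1,2-hydride shift — upgrading the secondary cation to a tertiary one.
Step 3: A weak base (a water molecule from the solvent) removes a proton from a carbon adjacent to the cationic centre; the electrons of that C–H bond become the new π(C=C) bond, giving the alkene.
Total: 3 elementary steps.

3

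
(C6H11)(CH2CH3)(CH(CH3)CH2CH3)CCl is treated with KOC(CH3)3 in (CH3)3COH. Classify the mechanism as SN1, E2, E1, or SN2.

Conditions: a strong/bulky base with a tertiary substrate bearing a β-hydrogen.
These conditions are the textbook signature of the E2 pathway.
A strong (often hindered) base removes a β-H in concert with loss of the leaving group — bimolecular elimination.

E2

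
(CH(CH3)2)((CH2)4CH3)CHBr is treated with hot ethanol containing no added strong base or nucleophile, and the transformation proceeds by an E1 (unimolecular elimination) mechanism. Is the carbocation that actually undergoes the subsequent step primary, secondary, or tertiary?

Step 1: Rate-determining heterolysis of the C–Br bond gives Br⁻ and a secondary carbocation.
Step 2: Carbocation rearrangement: a 1,2-hydride shift from the adjacent isopropyl carbon converts the initially-formed secondary cation into the more stable tertiary cation.
The cation rearranges from secondary to tertiary via a 1,2-hydride shift from the adjacent isopropyl carbon; the tertiary cation is what reacts next.

tertiary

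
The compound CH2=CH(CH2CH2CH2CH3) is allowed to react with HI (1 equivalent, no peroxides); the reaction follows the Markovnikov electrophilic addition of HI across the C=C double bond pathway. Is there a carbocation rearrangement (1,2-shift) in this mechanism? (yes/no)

The first-formed carbocation is secondary.
No single 1,2-shift to an adjacent carbon would produce a more-substituted cation than the one already present, so no rearrangement occurs.

no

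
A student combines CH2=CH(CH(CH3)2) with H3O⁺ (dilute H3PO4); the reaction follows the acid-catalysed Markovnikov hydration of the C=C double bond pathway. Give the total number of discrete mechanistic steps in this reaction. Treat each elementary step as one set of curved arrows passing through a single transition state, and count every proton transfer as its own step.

4

Step 1: Protonation of the alkene by H3O⁺: the π bond acts as the nucleophile and picks up H⁺, giving the more stable (Markovnikov) secondary carbocation. H2O is released.
Step 2: A 1,2-hydride shift from the adjacent isopropyl carbon moves the positive charge from the secondary centre to an adjacent carbon, generating a more stable tertiary carbocation.
Step 3: Water acts as the nucleophile: an oxygen lone pair bonds to the cationic carbon, giving an oxonium-ion intermediate.
Step 4: Proton transfer from the O–H of the oxonium ion to H2O completes the catalytic cycle and yields the alcohol.
Total: 4 elementary steps.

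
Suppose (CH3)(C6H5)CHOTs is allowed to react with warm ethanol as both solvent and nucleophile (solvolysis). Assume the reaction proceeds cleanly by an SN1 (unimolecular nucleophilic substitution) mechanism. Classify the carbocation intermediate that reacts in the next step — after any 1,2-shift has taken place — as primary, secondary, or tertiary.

secondary

Step 1: Unassisted departure of TsO⁻ (taking the C–O bonding pair) generates a secondary carbocation.
No single 1,2-shift to an adjacent carbon would give a more-substituted cation, so no rearrangement occurs.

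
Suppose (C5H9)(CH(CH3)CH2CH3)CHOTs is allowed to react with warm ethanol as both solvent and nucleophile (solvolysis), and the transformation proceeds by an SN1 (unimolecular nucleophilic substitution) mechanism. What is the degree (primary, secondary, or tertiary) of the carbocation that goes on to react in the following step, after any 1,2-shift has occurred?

Step 1: The C–O bond breaks with both electrons going to the tosylate; TsO⁻ leaves and a secondary carbocation remains.
Step 2: A 1,2-hydride shift from the adjacent cyclopentyl carbon moves the positive charge from the secondary centre to an adjacent carbon, generating a more stable tertiary carbocation.
The cation rearranges from secondary to tertiary via a 1,2-hydride shift from the adjacent cyclopentyl carbon; the tertiary cation is what reacts next.

tertiary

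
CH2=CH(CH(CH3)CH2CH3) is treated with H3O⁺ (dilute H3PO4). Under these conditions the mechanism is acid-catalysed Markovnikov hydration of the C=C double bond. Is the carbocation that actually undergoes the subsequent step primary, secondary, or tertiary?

Step 1: Protonation of the alkene by H3O⁺: the π bond acts as the nucleophile and picks up H⁺, giving the more stable (Markovnikov) secondary carbocation. H2O is released.
Step 2: Carbocation rearrangement: a 1,2-hydride shift from the adjacent sec-butyl carbon converts the initially-formed secondary cation into the more stable tertiary cation.
The cation rearranges from secondary to tertiary via a 1,2-hydride shift from the adjacent sec-butyl carbon; the tertiary cation is what reacts next.

tertiary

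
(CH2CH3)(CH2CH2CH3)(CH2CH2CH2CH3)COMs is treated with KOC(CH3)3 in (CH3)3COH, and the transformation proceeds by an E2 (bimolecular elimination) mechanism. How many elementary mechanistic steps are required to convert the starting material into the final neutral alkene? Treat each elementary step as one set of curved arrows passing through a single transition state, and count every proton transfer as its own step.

Step 1: Concerted anti-periplanar elimination: (CH3)3CO⁻ abstracts a β-H while MsO⁻ leaves, and the C–H electrons become the new C=C π bond — all in a single transition state.
Total: 1 elementary step.

1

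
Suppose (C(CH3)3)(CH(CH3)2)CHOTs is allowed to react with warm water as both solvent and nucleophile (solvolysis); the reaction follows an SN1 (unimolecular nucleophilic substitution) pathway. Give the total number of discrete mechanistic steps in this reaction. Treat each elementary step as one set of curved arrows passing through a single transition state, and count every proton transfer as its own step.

4

Step 1: Unassisted departure of TsO⁻ (taking the C–O bonding pair) generates a secondary carbocation.
Step 2: A hydride (H with its bonding pair) migrates from the adjacent isopropyl carbon to the cationic centre — a 1,2-hydride shift — upgrading the secondary cation to a tertiary one.
Step 3: H2O donates an oxygen lone pair into the empty p orbital of the cation, giving a protonated alcohol (an oxonium ion).
Step 4: Deprotonation of the oxonium oxygen by solvent water yields the neutral alcohol.
Total: 4 elementary steps.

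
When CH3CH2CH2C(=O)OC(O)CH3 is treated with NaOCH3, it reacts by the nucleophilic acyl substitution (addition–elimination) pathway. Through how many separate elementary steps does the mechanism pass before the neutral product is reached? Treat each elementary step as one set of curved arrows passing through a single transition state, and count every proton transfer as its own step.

Step 1: Nucleophilic addition of CH3O⁻ to the acyl carbon breaks the π(C=O) bond and yields a tetrahedral, anionic intermediate.
Step 2: Elimination step: re-formation of the carbonyl π bond drives out CH3CO2⁻, giving the new acyl compound.
Total: 2 elementary steps.

2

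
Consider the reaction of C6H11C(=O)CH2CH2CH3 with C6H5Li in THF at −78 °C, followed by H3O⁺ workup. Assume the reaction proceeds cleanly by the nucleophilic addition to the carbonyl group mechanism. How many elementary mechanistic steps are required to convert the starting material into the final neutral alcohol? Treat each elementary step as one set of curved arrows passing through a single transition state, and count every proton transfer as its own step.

2

Step 1: the carbanion-like carbon of C6H5Li attacks the sp² carbonyl carbon; the C=O π bond breaks and the electrons end up as a lone pair on the alkoxide oxygen of the tetrahedral intermediate.
Step 2: Protonation of the alkoxide by H3O⁺ workup furnishes an alcohol.
Total: 2 elementary steps.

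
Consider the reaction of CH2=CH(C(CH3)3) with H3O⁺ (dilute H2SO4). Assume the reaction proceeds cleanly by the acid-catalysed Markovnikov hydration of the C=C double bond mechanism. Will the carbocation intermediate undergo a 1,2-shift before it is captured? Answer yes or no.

The first-formed carbocation is secondary.
The adjacent tert-butyl carbon has no hydrogen but bears methyl groups; migration of one methyl with its bonding pair (a 1,2-methyl shift) places the charge on a tertiary centre.
Tertiary is more stable than secondary, so the shift occurs.

yes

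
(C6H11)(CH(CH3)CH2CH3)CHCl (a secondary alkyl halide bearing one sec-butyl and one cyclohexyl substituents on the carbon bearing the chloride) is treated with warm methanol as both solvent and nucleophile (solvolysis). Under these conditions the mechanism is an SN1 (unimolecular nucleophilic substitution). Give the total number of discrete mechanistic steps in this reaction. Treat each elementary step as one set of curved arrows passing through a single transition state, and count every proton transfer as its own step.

Step 1: Ionisation: the C–Cl σ-bond cleaves heterolytically; both bonding electrons depart with Cl⁻, leaving a secondary carbocation at the α-carbon.
Step 2: A 1,2-hydride shift from the adjacent sec-butyl carbon moves the positive charge from the secondary centre to an adjacent carbon, generating a more stable tertiary carbocation.
Step 3: A lone pair on the oxygen of CH3OH attacks the carbocation, forming a new C–O σ-bond and an oxonium ion.
Step 4: Deprotonation of the oxonium oxygen by solvent methanol yields the neutral ether.
Total: 4 elementary steps.

4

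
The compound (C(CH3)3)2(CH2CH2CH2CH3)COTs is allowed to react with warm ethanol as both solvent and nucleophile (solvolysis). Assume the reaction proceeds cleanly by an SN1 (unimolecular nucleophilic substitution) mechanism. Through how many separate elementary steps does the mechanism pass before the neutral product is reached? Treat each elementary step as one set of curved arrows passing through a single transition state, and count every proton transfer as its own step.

Step 1: Ionisation: the C–O σ-bond cleaves heterolytically; both bonding electrons depart with TsO⁻, leaving a tertiary carbocation at the α-carbon.
(No 1,2-shift: no single shift to an adjacent carbon would give a more stable cation.)
Step 2: A lone pair on the oxygen of CH3CH2OH attacks the carbocation, forming a new C–O σ-bond and an oxonium ion.
Step 3: Proton transfer from the O–H of the oxonium ion to a solvent molecule delivers the neutral ether.
Total: 3 elementary steps.

3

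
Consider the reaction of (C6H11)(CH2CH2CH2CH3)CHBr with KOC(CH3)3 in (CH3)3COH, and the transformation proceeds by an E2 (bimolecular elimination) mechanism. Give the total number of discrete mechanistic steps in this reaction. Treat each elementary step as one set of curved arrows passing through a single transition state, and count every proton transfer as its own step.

Step 1: In one step, (CH3)3CO⁻ pulls off a β-proton, the C–Br bond cleaves, and a C=C double bond forms between the α- and β-carbons (E2, anti elimination).
Total: 1 elementary step.

1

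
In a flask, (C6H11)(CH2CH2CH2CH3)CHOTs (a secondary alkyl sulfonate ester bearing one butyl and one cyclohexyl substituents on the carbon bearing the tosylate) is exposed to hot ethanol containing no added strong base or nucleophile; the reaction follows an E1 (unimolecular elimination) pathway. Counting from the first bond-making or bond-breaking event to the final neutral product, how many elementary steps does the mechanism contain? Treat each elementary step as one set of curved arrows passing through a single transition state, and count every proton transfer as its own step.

Step 1: The C–O bond breaks with both electrons going to the tosylate; TsO⁻ leaves and a secondary carbocation remains.
Step 2: A hydride (H with its bonding pair) migrates from the adjacent cyclohexyl carbon to the cationic centre — a 1,2-hydride shift — upgrading the secondary cation to a tertiary one.
Step 3: An ethanol molecule (solvent) deprotonates a β-carbon; as the C–H bond breaks, those electrons form the new alkene π bond.
Total: 3 elementary steps.

3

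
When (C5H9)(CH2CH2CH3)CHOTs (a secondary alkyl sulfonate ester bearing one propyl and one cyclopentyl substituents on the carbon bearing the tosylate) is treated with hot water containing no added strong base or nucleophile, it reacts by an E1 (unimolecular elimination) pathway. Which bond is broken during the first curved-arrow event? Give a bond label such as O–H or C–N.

Step 1: Ionisation: the C–O σ-bond cleaves heterolytically; both bonding electrons depart with TsO⁻, leaving a secondary carbocation at the α-carbon.
The bond broken in this step is the C–O bond.

C–O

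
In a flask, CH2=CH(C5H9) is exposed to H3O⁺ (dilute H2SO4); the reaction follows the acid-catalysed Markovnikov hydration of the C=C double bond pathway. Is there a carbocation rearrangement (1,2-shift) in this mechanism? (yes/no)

yes

The first-formed carbocation is secondary.
The adjacent cyclopentyl carbon already bears 2 other carbon substituents and has a hydrogen to migrate; after a 1,2-hydride shift from that carbon the positive charge sits on a tertiary centre.
Tertiary is more stable than secondary, so the shift occurs.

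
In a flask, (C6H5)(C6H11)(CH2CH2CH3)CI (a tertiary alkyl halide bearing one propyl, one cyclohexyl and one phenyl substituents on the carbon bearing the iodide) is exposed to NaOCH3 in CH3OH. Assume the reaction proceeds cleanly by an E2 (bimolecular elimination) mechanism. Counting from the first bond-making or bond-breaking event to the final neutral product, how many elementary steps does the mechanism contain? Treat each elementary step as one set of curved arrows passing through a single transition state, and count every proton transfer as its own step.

1

Step 1: In one step, CH3O⁻ pulls off a β-proton, the C–I bond cleaves, and a C=C double bond forms between the α- and β-carbons (E2, anti elimination).
Total: 1 elementary step.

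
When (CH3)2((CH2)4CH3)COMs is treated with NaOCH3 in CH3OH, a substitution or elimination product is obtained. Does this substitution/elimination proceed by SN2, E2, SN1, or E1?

Conditions: a strong base with a tertiary substrate bearing a β-hydrogen.
These conditions are the textbook signature of the E2 pathway.
A strong (often hindered) base removes a β-H in concert with loss of the leaving group — bimolecular elimination.

E2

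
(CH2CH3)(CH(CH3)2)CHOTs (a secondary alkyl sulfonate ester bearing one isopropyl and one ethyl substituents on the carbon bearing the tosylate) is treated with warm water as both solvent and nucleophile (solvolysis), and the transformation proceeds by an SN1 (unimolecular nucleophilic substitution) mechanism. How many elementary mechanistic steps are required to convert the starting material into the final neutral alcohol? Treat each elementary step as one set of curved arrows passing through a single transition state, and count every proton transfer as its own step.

Step 1: Rate-determining heterolysis of the C–O bond gives TsO⁻ and a secondary carbocation.
Step 2: Carbocation rearrangement: a 1,2-hydride shift from the adjacent isopropyl carbon converts the initially-formed secondary cation into the more stable tertiary cation.
Step 3: H2O donates an oxygen lone pair into the empty p orbital of the cation, giving a protonated alcohol (an oxonium ion).
Step 4: Proton transfer from the O–H of the oxonium ion to a solvent molecule delivers the neutral alcohol.
Total: 4 elementary steps.

4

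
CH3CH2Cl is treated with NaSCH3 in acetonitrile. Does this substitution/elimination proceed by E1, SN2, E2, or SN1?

Conditions: a primary substrate with a strong nucleophile in the polar aprotic solvent acetonitrile.
These conditions are the textbook signature of the SN2 pathway.
An unhindered substrate with a strong nucleophile in a polar aprotic solvent favours one-step backside displacement.

SN2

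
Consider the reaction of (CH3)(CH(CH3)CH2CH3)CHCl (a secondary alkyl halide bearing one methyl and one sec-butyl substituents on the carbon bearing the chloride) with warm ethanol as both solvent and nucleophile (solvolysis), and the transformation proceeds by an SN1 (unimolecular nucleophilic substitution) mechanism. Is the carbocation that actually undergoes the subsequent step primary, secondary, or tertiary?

tertiary

Step 1: The C–Cl bond breaks with both electrons going to the chloride; Cl⁻ leaves and a secondary carbocation remains.
Step 2: Carbocation rearrangement: a 1,2-hydride shift from the adjacent sec-butyl carbon converts the initially-formed secondary cation into the more stable tertiary cation.
The cation rearranges from secondary to tertiary via a 1,2-hydride shift from the adjacent sec-butyl carbon; the tertiary cation is what reacts next.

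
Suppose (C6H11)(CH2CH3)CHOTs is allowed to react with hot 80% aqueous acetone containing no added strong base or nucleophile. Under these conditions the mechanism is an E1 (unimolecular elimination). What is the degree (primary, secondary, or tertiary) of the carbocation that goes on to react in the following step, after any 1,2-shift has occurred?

tertiary

Step 1: The C–O bond breaks with both electrons going to the tosylate; TsO⁻ leaves and a secondary carbocation remains.
Step 2: A 1,2-hydride shift from the adjacent cyclohexyl carbon moves the positive charge from the secondary centre to an adjacent carbon, generating a more stable tertiary carbocation.
The cation rearranges from secondary to tertiary via a 1,2-hydride shift from the adjacent cyclohexyl carbon; the tertiary cation is what reacts next.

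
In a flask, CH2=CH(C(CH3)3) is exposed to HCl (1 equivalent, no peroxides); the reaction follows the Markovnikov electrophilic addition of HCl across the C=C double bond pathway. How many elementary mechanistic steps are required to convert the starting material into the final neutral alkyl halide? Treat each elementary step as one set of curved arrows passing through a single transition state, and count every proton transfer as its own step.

3

Step 1: Electrophilic addition begins with the π(C=C) electrons forming a bond to the proton of HCl. Following Markovnikov's rule, the resulting cation is secondary. The H–Cl bond breaks heterolytically, releasing Cl⁻.
Step 2: A 1,2-methyl shift from the adjacent tert-butyl carbon moves the positive charge from the secondary centre to an adjacent carbon, generating a more stable tertiary carbocation.
Step 3: Nucleophilic attack by Cl⁻ on the carbocation completes the addition, giving R–Cl.
Total: 3 elementary steps.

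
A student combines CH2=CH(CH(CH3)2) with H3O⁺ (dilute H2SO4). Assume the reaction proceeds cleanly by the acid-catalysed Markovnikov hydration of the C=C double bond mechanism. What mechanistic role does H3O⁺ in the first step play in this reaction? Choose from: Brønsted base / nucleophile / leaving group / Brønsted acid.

Brønsted acid

Step 1: Protonation of the alkene by H3O⁺: the π bond acts as the nucleophile and picks up H⁺, giving the more stable (Markovnikov) secondary carbocation. H2O is released.
H3O⁺ in the first step donates a proton in a proton-transfer step — a Brønsted acid.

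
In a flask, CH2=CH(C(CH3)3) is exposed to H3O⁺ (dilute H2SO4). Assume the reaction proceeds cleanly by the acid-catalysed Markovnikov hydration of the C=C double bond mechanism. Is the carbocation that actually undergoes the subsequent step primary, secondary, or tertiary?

Step 1: Electrophilic addition begins with the π(C=C) electrons forming a bond to the proton of H3O⁺. Following Markovnikov's rule, the resulting cation is secondary. H2O is released.
Step 2: Carbocation rearrangement: a 1,2-methyl shift from the adjacent tert-butyl carbon converts the initially-formed secondary cation into the more stable tertiary cation.
The cation rearranges from secondary to tertiary via a 1,2-methyl shift from the adjacent tert-butyl carbon; the tertiary cation is what reacts next.

tertiary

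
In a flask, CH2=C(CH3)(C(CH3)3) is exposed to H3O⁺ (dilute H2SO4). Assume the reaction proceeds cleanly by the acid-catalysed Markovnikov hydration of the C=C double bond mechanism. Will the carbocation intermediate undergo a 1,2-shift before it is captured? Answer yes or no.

no

The first-formed carbocation is tertiary.
No single 1,2-shift to an adjacent carbon would produce a more-substituted cation than the one already present, so no rearrangement occurs.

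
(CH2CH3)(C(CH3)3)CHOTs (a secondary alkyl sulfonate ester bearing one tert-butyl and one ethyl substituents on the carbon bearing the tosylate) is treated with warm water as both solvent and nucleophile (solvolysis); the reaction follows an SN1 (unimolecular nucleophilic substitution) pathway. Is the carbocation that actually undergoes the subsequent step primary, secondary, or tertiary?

tertiary

Step 1: The C–O bond breaks with both electrons going to the tosylate; TsO⁻ leaves and a secondary carbocation remains.
Step 2: Carbocation rearrangement: a 1,2-methyl shift from the adjacent tert-butyl carbon converts the initially-formed secondary cation into the more stable tertiary cation.
The cation rearranges from secondary to tertiary via a 1,2-methyl shift from the adjacent tert-butyl carbon; the tertiary cation is what reacts next.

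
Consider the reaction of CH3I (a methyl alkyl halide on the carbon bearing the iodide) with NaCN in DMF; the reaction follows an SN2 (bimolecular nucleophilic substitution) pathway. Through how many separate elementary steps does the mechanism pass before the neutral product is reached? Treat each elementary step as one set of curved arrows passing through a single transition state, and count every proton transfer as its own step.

Step 1: The cyanide nucleophile donates a lone pair from C to the α-carbon in a backside attack; simultaneously the C–I σ-bond breaks and both of its electrons leave with I⁻. One concerted step with inversion of configuration.
Total: 1 elementary step.

1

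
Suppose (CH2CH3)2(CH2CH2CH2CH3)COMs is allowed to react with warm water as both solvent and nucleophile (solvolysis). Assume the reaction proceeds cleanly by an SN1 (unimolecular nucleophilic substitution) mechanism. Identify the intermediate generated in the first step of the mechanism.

tertiary carbocation

Step 1: Ionisation: the C–O σ-bond cleaves heterolytically; both bonding electrons depart with MsO⁻, leaving a tertiary carbocation at the α-carbon.
After step 1 the species present is a tertiary carbocation.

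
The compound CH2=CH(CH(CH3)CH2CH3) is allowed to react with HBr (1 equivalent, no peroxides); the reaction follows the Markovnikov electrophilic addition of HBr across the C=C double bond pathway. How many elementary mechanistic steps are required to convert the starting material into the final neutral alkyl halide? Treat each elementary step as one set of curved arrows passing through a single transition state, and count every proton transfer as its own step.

Step 1: The π electrons of the C=C bond attack a proton of HBr; Markovnikov addition places the new C–H on the less-substituted alkene carbon, so the positive charge ends up on the more-substituted carbon — a secondary carbocation. The H–Br bond breaks heterolytically, releasing Br⁻.
Step 2: A 1,2-hydride shift from the adjacent sec-butyl carbon moves the positive charge from the secondary centre to an adjacent carbon, generating a more stable tertiary carbocation.
Step 3: Br⁻ captures the cation: a lone pair on Br⁻ fills the empty p orbital, producing the alkyl halide product.
Total: 3 elementary steps.

3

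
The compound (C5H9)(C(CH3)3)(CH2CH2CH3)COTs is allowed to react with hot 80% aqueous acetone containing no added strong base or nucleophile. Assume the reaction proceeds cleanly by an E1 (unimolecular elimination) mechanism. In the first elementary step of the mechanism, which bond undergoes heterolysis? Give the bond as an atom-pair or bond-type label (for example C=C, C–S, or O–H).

Step 1: Rate-determining heterolysis of the C–O bond gives TsO⁻ and a tertiary carbocation.
The bond broken in this step is the C–O bond.

C–O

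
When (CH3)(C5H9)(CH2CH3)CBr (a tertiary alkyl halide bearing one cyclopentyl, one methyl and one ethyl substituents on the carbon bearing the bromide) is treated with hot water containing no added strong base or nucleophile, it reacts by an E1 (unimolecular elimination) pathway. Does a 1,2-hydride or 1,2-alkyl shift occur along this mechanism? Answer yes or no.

no

The first-formed carbocation is tertiary.
No single 1,2-shift to an adjacent carbon would produce a more-substituted cation than the one already present, so no rearrangement occurs.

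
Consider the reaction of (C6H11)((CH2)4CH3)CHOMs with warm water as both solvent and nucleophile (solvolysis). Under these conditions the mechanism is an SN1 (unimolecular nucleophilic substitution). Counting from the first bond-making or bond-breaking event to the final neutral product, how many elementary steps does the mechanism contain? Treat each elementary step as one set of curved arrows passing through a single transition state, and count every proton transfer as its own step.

Step 1: The C–O bond breaks with both electrons going to the mesylate; MsO⁻ leaves and a secondary carbocation remains.
Step 2: A hydride (H with its bonding pair) migrates from the adjacent cyclohexyl carbon to the cationic centre — a 1,2-hydride shift — upgrading the secondary cation to a tertiary one.
Step 3: Nucleophilic capture: the oxygen of H2O bonds to the cationic carbon, producing an oxonium-ion intermediate.
Step 4: A second solvent molecule removes the proton on oxygen, giving the neutral alcohol product.
Total: 4 elementary steps.

4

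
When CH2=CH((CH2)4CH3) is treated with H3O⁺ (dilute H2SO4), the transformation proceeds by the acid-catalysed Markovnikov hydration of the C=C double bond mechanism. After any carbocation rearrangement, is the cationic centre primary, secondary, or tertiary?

secondary

Step 1: Electrophilic addition begins with the π(C=C) electrons forming a bond to the proton of H3O⁺. Following Markovnikov's rule, the resulting cation is secondary. H2O is released.
No single 1,2-shift to an adjacent carbon would give a more-substituted cation, so no rearrangement occurs.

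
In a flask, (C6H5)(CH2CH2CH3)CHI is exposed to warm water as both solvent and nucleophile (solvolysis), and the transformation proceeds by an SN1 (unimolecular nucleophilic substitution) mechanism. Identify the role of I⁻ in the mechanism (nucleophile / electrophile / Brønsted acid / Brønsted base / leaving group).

Step 1: The C–I bond breaks with both electrons going to the iodide; I⁻ leaves and a secondary carbocation remains.
I⁻ departs with both electrons of the breaking σ-bond — that is the definition of a leaving group.

leaving group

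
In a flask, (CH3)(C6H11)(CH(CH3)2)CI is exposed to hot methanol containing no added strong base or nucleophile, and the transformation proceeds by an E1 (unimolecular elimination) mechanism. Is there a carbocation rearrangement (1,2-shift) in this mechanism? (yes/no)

no

The first-formed carbocation is tertiary.
No single 1,2-shift to an adjacent carbon would produce a more-substituted cation than the one already present, so no rearrangement occurs.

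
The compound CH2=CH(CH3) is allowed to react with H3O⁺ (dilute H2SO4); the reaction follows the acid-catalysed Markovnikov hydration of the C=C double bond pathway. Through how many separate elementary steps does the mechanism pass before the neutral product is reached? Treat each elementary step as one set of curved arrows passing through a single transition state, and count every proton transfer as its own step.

3

Step 1: Electrophilic addition begins with the π(C=C) electrons forming a bond to the proton of H3O⁺. Following Markovnikov's rule, the resulting cation is secondary. H2O is released.
(No 1,2-shift: no single shift to an adjacent carbon would give a more stable cation.)
Step 2: A lone pair on the oxygen of H2O attacks the carbocation, forming a C–O bond and an oxonium ion (a protonated alcohol).
Step 3: Deprotonation of the oxonium ion by a water molecule delivers the neutral alcohol and regenerates the acid catalyst.
Total: 3 elementary steps.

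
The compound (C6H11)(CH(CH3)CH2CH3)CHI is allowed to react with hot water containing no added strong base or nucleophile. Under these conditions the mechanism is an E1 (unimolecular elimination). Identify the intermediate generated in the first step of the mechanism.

secondary carbocation

Step 1: Unassisted departure of I⁻ (taking the C–I bonding pair) generates a secondary carbocation.
After step 1 the species present is a secondary carbocation.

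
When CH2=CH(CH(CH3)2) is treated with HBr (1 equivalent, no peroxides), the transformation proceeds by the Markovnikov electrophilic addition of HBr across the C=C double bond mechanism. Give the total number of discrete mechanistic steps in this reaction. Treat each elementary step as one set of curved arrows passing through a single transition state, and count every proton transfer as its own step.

3

Step 1: The π electrons of the C=C bond attack a proton of HBr; Markovnikov addition places the new C–H on the less-substituted alkene carbon, so the positive charge ends up on the more-substituted carbon — a secondary carbocation. The H–Br bond breaks heterolytically, releasing Br⁻.
Step 2: A hydride (H with its bonding pair) migrates from the adjacent isopropyl carbon to the cationic centre — a 1,2-hydride shift — upgrading the secondary cation to a tertiary one.
Step 3: Nucleophilic attack by Br⁻ on the carbocation completes the addition, giving R–Br.
Total: 3 elementary steps.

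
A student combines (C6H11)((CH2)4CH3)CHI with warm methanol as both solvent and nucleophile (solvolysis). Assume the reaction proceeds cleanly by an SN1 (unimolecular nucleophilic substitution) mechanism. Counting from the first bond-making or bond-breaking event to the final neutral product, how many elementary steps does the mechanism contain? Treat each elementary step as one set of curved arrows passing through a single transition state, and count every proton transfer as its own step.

4

Step 1: Ionisation: the C–I σ-bond cleaves heterolytically; both bonding electrons depart with I⁻, leaving a secondary carbocation at the α-carbon.
Step 2: Carbocation rearrangement: a 1,2-hydride shift from the adjacent cyclohexyl carbon converts the initially-formed secondary cation into the more stable tertiary cation.
Step 3: CH3OH donates an oxygen lone pair into the empty p orbital of the cation, giving a protonated ether (an oxonium ion).
Step 4: A second solvent molecule removes the proton on oxygen, giving the neutral ether product.
Total: 4 elementary steps.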